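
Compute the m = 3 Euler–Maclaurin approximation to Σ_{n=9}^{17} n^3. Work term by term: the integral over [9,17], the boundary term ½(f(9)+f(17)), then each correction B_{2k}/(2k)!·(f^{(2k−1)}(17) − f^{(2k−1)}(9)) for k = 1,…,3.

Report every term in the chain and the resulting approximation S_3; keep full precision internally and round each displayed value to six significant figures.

S_3 ≈ 22113.0

∫_9^17 x^3 dx evaluates to 19240.0.
Endpoint term: (f(9) + f(17))/2 = (729.000 + 4913.00)/2 = 2821.00.
Running total after boundary: 22061.0.
Correction k=1: B_{2}/2! · (f^{(1)}(17) − f^{(1)}(9)) = 1/12 · (867.000 − 243.000) = 52.0000.
Partial sum through k=1: 22113.0.
Correction k=2: B_{4}/4! · (f^{(3)}(17) − f^{(3)}(9)) = −1/720 · (6.00000 − 6.00000) = 0.00000.
Partial sum through k=2: 22113.0.
Correction k=3: B_{6}/6! · (f^{(5)}(17) − f^{(5)}(9)) = 1/30240 · (0.00000 − 0.00000) = 0.00000.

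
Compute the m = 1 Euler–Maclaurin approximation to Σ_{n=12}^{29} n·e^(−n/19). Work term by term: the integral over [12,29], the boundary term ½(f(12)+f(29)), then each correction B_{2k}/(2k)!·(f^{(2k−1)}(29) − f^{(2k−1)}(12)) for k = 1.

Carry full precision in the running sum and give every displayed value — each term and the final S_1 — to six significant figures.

Integral: ∫_12^29 x·e^(−x/19) dx = 114.992.
½[f(12) + f(29)] = ½[6.38102 + 6.30271] = 6.34187.
So far: 121.334.
k=1: B_{2}/(2)! × [f^{(1)}(29) − f^{(1)}(12)] = 1/12 × (-0.114387 − 0.195908) = -0.0258579.

S_1 ≈ 121.308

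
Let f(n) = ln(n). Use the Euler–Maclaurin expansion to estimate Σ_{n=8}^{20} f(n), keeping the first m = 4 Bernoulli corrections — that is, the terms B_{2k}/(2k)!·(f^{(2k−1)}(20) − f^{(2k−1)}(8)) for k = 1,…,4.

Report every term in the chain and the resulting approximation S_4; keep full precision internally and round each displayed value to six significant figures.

S_4 ≈ 33.8105

The integral term ∫_8^20 ln(x) dx = 31.2791.
Endpoint term: (f(8) + f(20))/2 = (2.07944 + 2.99573)/2 = 2.53759.
Integral + boundary = 33.8167.
Correction k=1: B_{2}/2! · (f^{(1)}(20) − f^{(1)}(8)) = 1/12 · (0.0500000 − 0.125000) = -0.00625000.
After k=1: 33.8105.
Correction k=2: B_{4}/4! · (f^{(3)}(20) − f^{(3)}(8)) = −1/720 · (0.000250000 − 0.00390625) = 5.07812e-06.
After k=2: 33.8105.
Correction k=3: B_{6}/6! · (f^{(5)}(20) − f^{(5)}(8)) = 1/30240 · (7.50000e-06 − 0.000732422) = -2.39723e-08.
After k=3: 33.8105.
Correction k=4: B_{8}/8! · (f^{(7)}(20) − f^{(7)}(8)) = −1/1209600 · (5.62500e-07 − 0.000343323) = 2.83367e-10.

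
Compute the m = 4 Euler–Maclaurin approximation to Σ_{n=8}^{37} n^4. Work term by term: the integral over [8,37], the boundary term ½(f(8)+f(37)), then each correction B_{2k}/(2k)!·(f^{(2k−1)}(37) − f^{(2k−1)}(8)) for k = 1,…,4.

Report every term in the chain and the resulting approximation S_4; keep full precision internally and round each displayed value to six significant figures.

S_4 ≈ 1.48181e+07

∫_8^37 x^4 dx evaluates to 1.38622e+07.
Boundary: ½(f(8) + f(37)) = ½(4096.00 + 1.87416e+06) = 939128.
Running total after boundary: 1.48014e+07.
Correction k=1: B_{2}/2! · (f^{(1)}(37) − f^{(1)}(8)) = 1/12 · (202612 − 2048.00) = 16713.7.
After k=1: 1.48181e+07.
Correction k=2: B_{4}/4! · (f^{(3)}(37) − f^{(3)}(8)) = −1/720 · (888.000 − 192.000) = -0.966667.
After k=2: 1.48181e+07.
Correction k=3: B_{6}/6! · (f^{(5)}(37) − f^{(5)}(8)) = 1/30240 · (0.00000 − 0.00000) = 0.00000.
After k=3: 1.48181e+07.
Correction k=4: B_{8}/8! · (f^{(7)}(37) − f^{(7)}(8)) = −1/1209600 · (0.00000 − 0.00000) = 0.00000.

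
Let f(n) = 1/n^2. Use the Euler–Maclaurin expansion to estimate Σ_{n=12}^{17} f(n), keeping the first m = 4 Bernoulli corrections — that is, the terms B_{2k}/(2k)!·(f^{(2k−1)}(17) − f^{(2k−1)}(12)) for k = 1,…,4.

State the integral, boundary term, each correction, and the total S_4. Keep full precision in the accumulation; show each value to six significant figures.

Integral: ∫_12^17 1/x^2 dx = 0.0245098.
Endpoint term: (f(12) + f(17))/2 = (0.00694444 + 0.00346021)/2 = 0.00520233.
So far: 0.0297121.
Correction k=1: B_{2}/2! · (f^{(1)}(17) − f^{(1)}(12)) = 1/12 · (-0.000407083 − (-0.00115741)) = 6.25270e-05.
Partial sum through k=1: 0.0297747.
Correction k=2: B_{4}/4! · (f^{(3)}(17) − f^{(3)}(12)) = −1/720 · (-1.69031e-05 − (-9.64506e-05)) = -1.10483e-07.
Partial sum through k=2: 0.0297745.
Correction k=3: B_{6}/6! · (f^{(5)}(17) − f^{(5)}(12)) = 1/30240 · (-1.75465e-06 − (-2.00939e-05)) = 6.06456e-10.
Partial sum through k=3: 0.0297745.
Correction k=4: B_{8}/8! · (f^{(7)}(17) − f^{(7)}(12)) = −1/1209600 · (-3.40001e-07 − (-7.81429e-06)) = -6.17914e-12.

S_4 ≈ 0.0297745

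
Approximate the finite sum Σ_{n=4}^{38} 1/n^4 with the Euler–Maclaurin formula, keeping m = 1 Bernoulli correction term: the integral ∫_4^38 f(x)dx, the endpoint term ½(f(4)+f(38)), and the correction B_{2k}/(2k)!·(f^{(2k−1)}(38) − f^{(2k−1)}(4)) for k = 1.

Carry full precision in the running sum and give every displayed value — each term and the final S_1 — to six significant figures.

Integral: ∫_4^38 1/x^4 dx = 0.00520226.
Endpoint term: (f(4) + f(38))/2 = (0.00390625 + 4.79585e-07)/2 = 0.00195336.
Integral + boundary = 0.00715562.
Order-1 term: 1/12 · (-5.04826e-08 − (-0.00390625)) = 0.000325517.

S_1 ≈ 0.00748114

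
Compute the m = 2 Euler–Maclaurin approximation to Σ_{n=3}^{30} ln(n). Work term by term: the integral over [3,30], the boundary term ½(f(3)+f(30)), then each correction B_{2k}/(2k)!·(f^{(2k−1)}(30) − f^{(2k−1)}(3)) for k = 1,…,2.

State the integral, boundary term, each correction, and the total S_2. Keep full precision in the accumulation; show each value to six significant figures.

The integral term ∫_3^30 ln(x) dx = 71.7401.
½[f(3) + f(30)] = ½[1.09861 + 3.40120] = 2.24990.
So far: 73.9900.
Order-1 term: 1/12 · (0.0333333 − 0.333333) = -0.0250000.
Running total after k=1: 73.9650.
Order-2 term: −1/720 · (7.40741e-05 − 0.0740741) = 0.000102778.

S_2 ≈ 73.9651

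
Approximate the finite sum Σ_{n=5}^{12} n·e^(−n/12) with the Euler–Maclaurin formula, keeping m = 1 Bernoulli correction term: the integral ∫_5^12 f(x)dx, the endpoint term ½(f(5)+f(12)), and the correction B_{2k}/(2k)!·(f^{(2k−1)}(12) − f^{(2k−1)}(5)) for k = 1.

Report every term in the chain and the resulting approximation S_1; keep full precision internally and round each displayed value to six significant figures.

∫_5^12 x·e^(−x/12) dx evaluates to 28.5358.
½[f(5) + f(12)] = ½[3.29620 + 4.41455] = 3.85538.
Running total after boundary: 32.3912.
k=1: B_{2}/(2)! × [f^{(1)}(12) − f^{(1)}(5)] = 1/12 × (0.00000 − 0.384557) = -0.0320464.

S_1 ≈ 32.3591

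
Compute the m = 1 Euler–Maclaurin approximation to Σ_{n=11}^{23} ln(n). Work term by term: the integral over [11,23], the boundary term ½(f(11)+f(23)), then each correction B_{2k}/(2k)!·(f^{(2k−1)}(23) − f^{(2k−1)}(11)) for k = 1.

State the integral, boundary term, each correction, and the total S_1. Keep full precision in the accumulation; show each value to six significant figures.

The integral term ∫_11^23 ln(x) dx = 33.7395.
Boundary: ½(f(11) + f(23)) = ½(2.39790 + 3.13549) = 2.76669.
Integral + boundary = 36.5062.
Correction k=1: B_{2}/2! · (f^{(1)}(23) − f^{(1)}(11)) = 1/12 · (0.0434783 − 0.0909091) = -0.00395257.

S_1 ≈ 36.5023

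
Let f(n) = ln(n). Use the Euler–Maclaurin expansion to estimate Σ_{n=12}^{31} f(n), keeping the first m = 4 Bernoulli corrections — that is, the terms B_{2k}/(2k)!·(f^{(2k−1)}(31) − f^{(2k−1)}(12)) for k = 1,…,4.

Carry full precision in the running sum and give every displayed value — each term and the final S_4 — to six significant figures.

Integral: ∫_12^31 ln(x) dx = 57.6347.
Boundary: ½(f(12) + f(31)) = ½(2.48491 + 3.43399) = 2.95945.
Running total after boundary: 60.5942.
Order-1 term: 1/12 · (0.0322581 − 0.0833333) = -0.00425627.
Partial sum through k=1: 60.5899.
Order-2 term: −1/720 · (6.71344e-05 − 0.00115741) = 1.51427e-06.
Partial sum through k=2: 60.5899.
Order-3 term: 1/30240 · (8.38306e-07 − 9.64506e-05) = -3.16178e-09.
Partial sum through k=3: 60.5899.
Order-4 term: −1/1209600 · (2.61698e-08 − 2.00939e-05) = 1.65904e-11.

S_4 ≈ 60.5899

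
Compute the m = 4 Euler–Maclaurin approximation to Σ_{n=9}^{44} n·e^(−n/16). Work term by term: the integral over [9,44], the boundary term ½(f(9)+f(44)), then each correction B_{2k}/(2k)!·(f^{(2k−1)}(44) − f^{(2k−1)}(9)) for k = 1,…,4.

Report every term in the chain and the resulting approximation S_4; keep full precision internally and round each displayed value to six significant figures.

S_4 ≈ 170.483

The integral term ∫_9^44 x·e^(−x/16) dx = 166.542.
Endpoint term: (f(9) + f(44))/2 = (5.12805 + 2.81283)/2 = 3.97044.
Running total after boundary: 170.513.
k=1: B_{2}/(2)! × [f^{(1)}(44) − f^{(1)}(9)] = 1/12 × (-0.111874 − 0.249280) = -0.0300961.
Partial sum through k=1: 170.483.
k=2: B_{4}/(4)! × [f^{(3)}(44) − f^{(3)}(9)] = −1/720 × (6.24296e-05 − 0.00542518) = 7.44826e-06.
Partial sum through k=2: 170.483.
k=3: B_{6}/(6)! × [f^{(5)}(44) − f^{(5)}(9)] = 1/30240 × (2.19479e-06 − 3.85805e-05) = -1.20323e-09.
Partial sum through k=3: 170.483.
k=4: B_{8}/(8)! × [f^{(7)}(44) − f^{(7)}(9)] = −1/1209600 × (1.61942e-08 − 2.18628e-07) = 1.67356e-13.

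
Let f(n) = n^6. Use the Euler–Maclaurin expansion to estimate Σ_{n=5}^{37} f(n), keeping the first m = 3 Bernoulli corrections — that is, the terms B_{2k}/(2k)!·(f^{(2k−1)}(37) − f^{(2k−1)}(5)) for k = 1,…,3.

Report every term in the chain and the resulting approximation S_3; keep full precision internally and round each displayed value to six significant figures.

S_3 ≈ 1.48792e+10

∫_5^37 x^6 dx evaluates to 1.35617e+10.
Boundary: ½(f(5) + f(37)) = ½(15625.0 + 2.56573e+09) = 1.28287e+09.
Running total after boundary: 1.48446e+10.
Correction k=1: B_{2}/2! · (f^{(1)}(37) − f^{(1)}(5)) = 1/12 · (4.16064e+08 − 18750.0) = 3.46704e+07.
Running total after k=1: 1.48792e+10.
Correction k=2: B_{4}/4! · (f^{(3)}(37) − f^{(3)}(5)) = −1/720 · (6.07836e+06 − 15000.0) = -8421.33.
Running total after k=2: 1.48792e+10.
Correction k=3: B_{6}/6! · (f^{(5)}(37) − f^{(5)}(5)) = 1/30240 · (26640.0 − 3600.00) = 0.761905.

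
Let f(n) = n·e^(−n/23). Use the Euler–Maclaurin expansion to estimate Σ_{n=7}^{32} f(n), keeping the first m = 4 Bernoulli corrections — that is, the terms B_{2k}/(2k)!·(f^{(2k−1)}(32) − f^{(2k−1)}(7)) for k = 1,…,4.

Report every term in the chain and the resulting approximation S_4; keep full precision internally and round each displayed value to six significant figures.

S_4 ≈ 200.788

The integral term ∫_7^32 x·e^(−x/23) dx = 194.277.
Endpoint term: (f(7) + f(32))/2 = (5.16323 + 7.96002)/2 = 6.56163.
Integral + boundary = 200.839.
Order-1 term: 1/12 · (-0.0973372 − 0.513116) = -0.0508711.
Partial sum through k=1: 200.788.
Order-2 term: −1/720 · (0.000756454 − 0.00375865) = 4.16971e-06.
Partial sum through k=2: 200.788.
Order-3 term: 1/30240 · (3.20777e-06 − 1.23768e-05) = -3.03208e-10.
Partial sum through k=3: 200.788.
Order-4 term: −1/1209600 · (9.42452e-09 − 3.33618e-08) = 1.97894e-14.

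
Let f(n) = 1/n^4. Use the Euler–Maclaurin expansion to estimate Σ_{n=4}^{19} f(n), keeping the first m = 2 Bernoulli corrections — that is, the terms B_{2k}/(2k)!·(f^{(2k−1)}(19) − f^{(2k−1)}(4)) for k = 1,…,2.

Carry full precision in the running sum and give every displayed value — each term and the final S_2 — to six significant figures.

S_2 ≈ 0.00743191

∫_4^19 1/x^4 dx evaluates to 0.00515974.
Boundary: ½(f(4) + f(19)) = ½(0.00390625 + 7.67336e-06) = 0.00195696.
So far: 0.00711670.
Correction k=1: B_{2}/2! · (f^{(1)}(19) − f^{(1)}(4)) = 1/12 · (-1.61544e-06 − (-0.00390625)) = 0.000325386.
Partial sum through k=1: 0.00744208.
Correction k=2: B_{4}/4! · (f^{(3)}(19) − f^{(3)}(4)) = −1/720 · (-1.34247e-07 − (-0.00732422)) = -1.01723e-05.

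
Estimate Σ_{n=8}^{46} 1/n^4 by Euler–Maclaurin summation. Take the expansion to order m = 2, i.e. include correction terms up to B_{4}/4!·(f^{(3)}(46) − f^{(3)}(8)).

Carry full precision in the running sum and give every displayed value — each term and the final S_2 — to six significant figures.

S_2 ≈ 0.000779891

The integral term ∫_8^46 1/x^4 dx = 0.000647617.
Endpoint term: (f(8) + f(46))/2 = (0.000244141 + 2.23341e-07)/2 = 0.000122182.
Running total after boundary: 0.000769799.
Order-1 term: 1/12 · (-1.94210e-08 − (-0.000122070)) = 1.01709e-05.
Running total after k=1: 0.000779970.
Order-2 term: −1/720 · (-2.75345e-10 − (-5.72205e-05)) = -7.94725e-08.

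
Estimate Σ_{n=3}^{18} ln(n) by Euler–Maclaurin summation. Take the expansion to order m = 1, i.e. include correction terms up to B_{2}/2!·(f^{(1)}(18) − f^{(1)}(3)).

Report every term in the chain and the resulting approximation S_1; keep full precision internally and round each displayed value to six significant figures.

The integral term ∫_3^18 ln(x) dx = 33.7309.
Endpoint term: (f(3) + f(18))/2 = (1.09861 + 2.89037)/2 = 1.99449.
Integral + boundary = 35.7253.
Correction k=1: B_{2}/2! · (f^{(1)}(18) − f^{(1)}(3)) = 1/12 · (0.0555556 − 0.333333) = -0.0231481.

S_1 ≈ 35.7022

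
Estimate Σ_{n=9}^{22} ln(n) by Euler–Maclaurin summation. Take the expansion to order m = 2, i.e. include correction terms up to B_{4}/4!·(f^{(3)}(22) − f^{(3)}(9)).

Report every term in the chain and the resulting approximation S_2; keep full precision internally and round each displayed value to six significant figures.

Integral: ∫_9^22 ln(x) dx = 35.2279.
Endpoint term: (f(9) + f(22))/2 = (2.19722 + 3.09104)/2 = 2.64413.
Running total after boundary: 37.8720.
Correction k=1: B_{2}/2! · (f^{(1)}(22) − f^{(1)}(9)) = 1/12 · (0.0454545 − 0.111111) = -0.00547138.
Partial sum through k=1: 37.8666.
Correction k=2: B_{4}/4! · (f^{(3)}(22) − f^{(3)}(9)) = −1/720 · (0.000187829 − 0.00274348) = 3.54952e-06.

S_2 ≈ 37.8666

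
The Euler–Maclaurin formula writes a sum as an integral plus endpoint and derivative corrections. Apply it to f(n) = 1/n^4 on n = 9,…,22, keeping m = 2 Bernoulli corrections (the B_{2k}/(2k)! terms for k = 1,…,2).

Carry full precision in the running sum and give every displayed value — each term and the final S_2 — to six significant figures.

The integral term ∫_9^22 1/x^4 dx = 0.000425943.
½[f(9) + f(22)] = ½[0.000152416 + 4.26883e-06] = 7.83423e-05.
Running total after boundary: 0.000504285.
Order-1 term: 1/12 · (-7.76152e-07 − (-6.77404e-05)) = 5.58035e-06.
Running total after k=1: 0.000509865.
Order-2 term: −1/720 · (-4.81086e-08 − (-2.50890e-05)) = -3.47790e-08.

S_2 ≈ 0.000509830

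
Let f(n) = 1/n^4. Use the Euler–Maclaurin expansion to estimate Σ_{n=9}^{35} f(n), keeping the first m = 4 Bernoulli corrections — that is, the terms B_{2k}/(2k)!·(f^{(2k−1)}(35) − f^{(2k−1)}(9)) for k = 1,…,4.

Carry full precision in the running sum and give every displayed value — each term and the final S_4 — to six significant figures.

∫_9^35 1/x^4 dx evaluates to 0.000449473.
Boundary: ½(f(9) + f(35)) = ½(0.000152416 + 6.66389e-07) = 7.65411e-05.
So far: 0.000526014.
k=1: B_{2}/(2)! × [f^{(1)}(35) − f^{(1)}(9)] = 1/12 × (-7.61587e-08 − (-6.77404e-05)) = 5.63868e-06.
Partial sum through k=1: 0.000531653.
k=2: B_{4}/(4)! × [f^{(3)}(35) − f^{(3)}(9)] = −1/720 × (-1.86511e-09 − (-2.50890e-05)) = -3.48433e-08.
Partial sum through k=2: 0.000531618.
k=3: B_{6}/(6)! × [f^{(5)}(35) − f^{(5)}(9)] = 1/30240 × (-8.52623e-11 − (-1.73455e-05)) = 5.73592e-10.
Partial sum through k=3: 0.000531618.
k=4: B_{8}/(8)! × [f^{(7)}(35) − f^{(7)}(9)] = −1/1209600 × (-6.26417e-12 − (-1.92728e-05)) = -1.59332e-11.

S_4 ≈ 0.000531618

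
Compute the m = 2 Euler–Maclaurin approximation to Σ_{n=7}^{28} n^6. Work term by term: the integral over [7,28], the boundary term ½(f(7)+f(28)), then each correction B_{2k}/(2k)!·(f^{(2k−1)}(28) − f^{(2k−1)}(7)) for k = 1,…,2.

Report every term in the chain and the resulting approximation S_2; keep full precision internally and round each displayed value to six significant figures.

S_2 ≈ 2.17704e+09

The integral term ∫_7^28 x^6 dx = 1.92744e+09.
½[f(7) + f(28)] = ½[117649 + 4.81890e+08] = 2.41004e+08.
So far: 2.16845e+09.
Order-1 term: 1/12 · (1.03262e+08 − 100842) = 8.59678e+06.
Running total after k=1: 2.17704e+09.
Order-2 term: −1/720 · (2.63424e+06 − 41160.0) = -3601.50.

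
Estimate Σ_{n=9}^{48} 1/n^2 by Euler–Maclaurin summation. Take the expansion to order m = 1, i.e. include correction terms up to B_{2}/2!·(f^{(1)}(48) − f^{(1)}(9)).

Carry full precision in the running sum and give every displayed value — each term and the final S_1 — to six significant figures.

∫_9^48 1/x^2 dx evaluates to 0.0902778.
½[f(9) + f(48)] = ½[0.0123457 + 0.000434028] = 0.00638985.
Integral + boundary = 0.0966676.
k=1: B_{2}/(2)! × [f^{(1)}(48) − f^{(1)}(9)] = 1/12 × (-1.80845e-05 − (-0.00274348)) = 0.000227117.

S_1 ≈ 0.0968947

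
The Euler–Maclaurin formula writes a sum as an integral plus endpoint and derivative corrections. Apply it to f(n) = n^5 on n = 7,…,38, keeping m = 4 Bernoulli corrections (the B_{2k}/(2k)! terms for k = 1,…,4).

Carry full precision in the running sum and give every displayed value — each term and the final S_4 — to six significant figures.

S_4 ≈ 5.42297e+08

∫_7^38 x^5 dx evaluates to 5.01803e+08.
½[f(7) + f(38)] = ½[16807.0 + 7.92352e+07] = 3.96260e+07.
So far: 5.41429e+08.
k=1: B_{2}/(2)! × [f^{(1)}(38) − f^{(1)}(7)] = 1/12 × (1.04257e+07 − 12005.0) = 867806.
After k=1: 5.42297e+08.
k=2: B_{4}/(4)! × [f^{(3)}(38) − f^{(3)}(7)] = −1/720 × (86640.0 − 2940.00) = -116.250.
After k=2: 5.42297e+08.
k=3: B_{6}/(6)! × [f^{(5)}(38) − f^{(5)}(7)] = 1/30240 × (120.000 − 120.000) = 0.00000.
After k=3: 5.42297e+08.
k=4: B_{8}/(8)! × [f^{(7)}(38) − f^{(7)}(7)] = −1/1209600 × (0.00000 − 0.00000) = 0.00000.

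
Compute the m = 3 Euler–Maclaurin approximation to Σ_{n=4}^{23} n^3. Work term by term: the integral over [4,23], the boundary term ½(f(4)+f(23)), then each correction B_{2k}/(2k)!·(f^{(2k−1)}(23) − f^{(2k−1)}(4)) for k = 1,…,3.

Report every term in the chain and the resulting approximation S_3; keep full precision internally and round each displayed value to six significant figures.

S_3 ≈ 76140.0

∫_4^23 x^3 dx evaluates to 69896.2.
Endpoint term: (f(4) + f(23))/2 = (64.0000 + 12167.0)/2 = 6115.50.
Integral + boundary = 76011.8.
Correction k=1: B_{2}/2! · (f^{(1)}(23) − f^{(1)}(4)) = 1/12 · (1587.00 − 48.0000) = 128.250.
Running total after k=1: 76140.0.
Correction k=2: B_{4}/4! · (f^{(3)}(23) − f^{(3)}(4)) = −1/720 · (6.00000 − 6.00000) = 0.00000.
Running total after k=2: 76140.0.
Correction k=3: B_{6}/6! · (f^{(5)}(23) − f^{(5)}(4)) = 1/30240 · (0.00000 − 0.00000) = 0.00000.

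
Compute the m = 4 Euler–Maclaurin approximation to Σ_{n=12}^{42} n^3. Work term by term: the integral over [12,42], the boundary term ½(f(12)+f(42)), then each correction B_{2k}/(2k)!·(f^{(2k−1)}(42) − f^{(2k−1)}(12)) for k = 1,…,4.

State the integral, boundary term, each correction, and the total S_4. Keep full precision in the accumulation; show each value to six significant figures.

S_4 ≈ 811053

Integral: ∫_12^42 x^3 dx = 772740.
Boundary: ½(f(12) + f(42)) = ½(1728.00 + 74088.0) = 37908.0.
Integral + boundary = 810648.
Order-1 term: 1/12 · (5292.00 − 432.000) = 405.000.
After k=1: 811053.
Order-2 term: −1/720 · (6.00000 − 6.00000) = 0.00000.
After k=2: 811053.
Order-3 term: 1/30240 · (0.00000 − 0.00000) = 0.00000.
After k=3: 811053.
Order-4 term: −1/1209600 · (0.00000 − 0.00000) = 0.00000.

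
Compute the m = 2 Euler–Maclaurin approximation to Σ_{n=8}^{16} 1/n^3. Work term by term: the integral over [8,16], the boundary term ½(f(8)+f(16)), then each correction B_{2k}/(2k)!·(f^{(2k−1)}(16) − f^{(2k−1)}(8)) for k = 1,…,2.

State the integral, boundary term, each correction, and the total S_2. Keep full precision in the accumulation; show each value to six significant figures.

S_2 ≈ 0.00701492

∫_8^16 1/x^3 dx evaluates to 0.00585938.
½[f(8) + f(16)] = ½[0.00195312 + 0.000244141] = 0.00109863.
Integral + boundary = 0.00695801.
Correction k=1: B_{2}/2! · (f^{(1)}(16) − f^{(1)}(8)) = 1/12 · (-4.57764e-05 − (-0.000732422)) = 5.72205e-05.
After k=1: 0.00701523.
Correction k=2: B_{4}/4! · (f^{(3)}(16) − f^{(3)}(8)) = −1/720 · (-3.57628e-06 − (-0.000228882)) = -3.12924e-07.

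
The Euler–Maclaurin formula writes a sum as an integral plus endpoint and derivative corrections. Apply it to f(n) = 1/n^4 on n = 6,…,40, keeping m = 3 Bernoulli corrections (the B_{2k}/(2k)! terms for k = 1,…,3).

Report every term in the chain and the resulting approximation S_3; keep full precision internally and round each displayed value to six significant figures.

S_3 ≈ 0.00196629

Integral: ∫_6^40 1/x^4 dx = 0.00153800.
½[f(6) + f(40)] = ½[0.000771605 + 3.90625e-07] = 0.000385998.
So far: 0.00192400.
Correction k=1: B_{2}/2! · (f^{(1)}(40) − f^{(1)}(6)) = 1/12 · (-3.90625e-08 − (-0.000514403)) = 4.28637e-05.
Partial sum through k=1: 0.00196686.
Correction k=2: B_{4}/4! · (f^{(3)}(40) − f^{(3)}(6)) = −1/720 · (-7.32422e-10 − (-0.000428669)) = -5.95373e-07.
Partial sum through k=2: 0.00196627.
Correction k=3: B_{6}/6! · (f^{(5)}(40) − f^{(5)}(6)) = 1/30240 · (-2.56348e-11 − (-0.000666819)) = 2.20509e-08.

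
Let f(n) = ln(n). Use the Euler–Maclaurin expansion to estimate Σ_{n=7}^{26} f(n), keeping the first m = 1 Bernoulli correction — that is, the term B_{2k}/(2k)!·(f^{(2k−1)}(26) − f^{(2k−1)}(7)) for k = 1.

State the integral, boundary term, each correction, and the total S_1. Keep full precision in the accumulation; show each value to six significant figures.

∫_7^26 ln(x) dx evaluates to 52.0891.
½[f(7) + f(26)] = ½[1.94591 + 3.25810] = 2.60200.
So far: 54.6911.
Correction k=1: B_{2}/2! · (f^{(1)}(26) − f^{(1)}(7)) = 1/12 · (0.0384615 − 0.142857) = -0.00869963.

S_1 ≈ 54.6824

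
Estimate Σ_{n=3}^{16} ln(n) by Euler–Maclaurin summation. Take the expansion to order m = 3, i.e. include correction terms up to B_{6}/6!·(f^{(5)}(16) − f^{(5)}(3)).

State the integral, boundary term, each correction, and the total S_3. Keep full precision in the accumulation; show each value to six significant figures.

S_3 ≈ 29.9787

∫_3^16 ln(x) dx evaluates to 28.0656.
Boundary: ½(f(3) + f(16)) = ½(1.09861 + 2.77259) = 1.93560.
So far: 30.0012.
k=1: B_{2}/(2)! × [f^{(1)}(16) − f^{(1)}(3)] = 1/12 × (0.0625000 − 0.333333) = -0.0225694.
Running total after k=1: 29.9786.
k=2: B_{4}/(4)! × [f^{(3)}(16) − f^{(3)}(3)] = −1/720 × (0.000488281 − 0.0740741) = 0.000102202.
Running total after k=2: 29.9787.
k=3: B_{6}/(6)! × [f^{(5)}(16) − f^{(5)}(3)] = 1/30240 × (2.28882e-05 − 0.0987654) = -3.26530e-06.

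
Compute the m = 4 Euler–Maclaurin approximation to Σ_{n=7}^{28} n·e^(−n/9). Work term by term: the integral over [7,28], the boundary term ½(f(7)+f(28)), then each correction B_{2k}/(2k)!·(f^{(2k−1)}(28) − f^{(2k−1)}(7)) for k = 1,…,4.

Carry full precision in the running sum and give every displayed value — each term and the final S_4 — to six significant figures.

Integral: ∫_7^28 x·e^(−x/9) dx = 51.3217.
Endpoint term: (f(7) + f(28))/2 = (3.21598 + 1.24744)/2 = 2.23171.
So far: 53.5534.
Order-1 term: 1/12 · (-0.0940530 − 0.102095) = -0.0163456.
After k=1: 53.5371.
Order-2 term: −1/720 · (-6.11131e-05 − 0.0126043) = 1.75908e-05.
After k=2: 53.5371.
Order-3 term: 1/30240 · (1.28262e-05 − 0.000295656) = -9.35283e-09.
After k=3: 53.5371.
Order-4 term: −1/1209600 · (3.26011e-07 − 5.37905e-06) = 4.17745e-12.

S_4 ≈ 53.5371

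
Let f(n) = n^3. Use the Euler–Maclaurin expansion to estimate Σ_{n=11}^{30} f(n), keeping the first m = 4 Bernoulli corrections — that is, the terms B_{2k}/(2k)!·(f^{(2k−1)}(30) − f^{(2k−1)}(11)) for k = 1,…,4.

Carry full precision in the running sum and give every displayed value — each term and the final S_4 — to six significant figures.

The integral term ∫_11^30 x^3 dx = 198840.
Endpoint term: (f(11) + f(30))/2 = (1331.00 + 27000.0)/2 = 14165.5.
Running total after boundary: 213005.
Order-1 term: 1/12 · (2700.00 − 363.000) = 194.750.
Partial sum through k=1: 213200.
Order-2 term: −1/720 · (6.00000 − 6.00000) = 0.00000.
Partial sum through k=2: 213200.
Order-3 term: 1/30240 · (0.00000 − 0.00000) = 0.00000.
Partial sum through k=3: 213200.
Order-4 term: −1/1209600 · (0.00000 − 0.00000) = 0.00000.

S_4 ≈ 213200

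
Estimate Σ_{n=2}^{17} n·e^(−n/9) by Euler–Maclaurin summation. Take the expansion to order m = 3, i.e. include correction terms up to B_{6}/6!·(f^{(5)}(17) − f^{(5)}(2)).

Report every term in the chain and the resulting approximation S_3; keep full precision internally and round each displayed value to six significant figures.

The integral term ∫_2^17 x·e^(−x/9) dx = 43.8829.
Endpoint term: (f(2) + f(17))/2 = (1.60147 + 2.57108)/2 = 2.08628.
Integral + boundary = 45.9692.
Order-1 term: 1/12 · (-0.134435 − 0.622796) = -0.0631026.
Partial sum through k=1: 45.9061.
Order-2 term: −1/720 · (0.00207462 − 0.0274601) = 3.52577e-05.
Partial sum through k=2: 45.9061.
Order-3 term: 1/30240 · (7.17152e-05 − 0.000583104) = -1.69110e-08.

S_3 ≈ 45.9061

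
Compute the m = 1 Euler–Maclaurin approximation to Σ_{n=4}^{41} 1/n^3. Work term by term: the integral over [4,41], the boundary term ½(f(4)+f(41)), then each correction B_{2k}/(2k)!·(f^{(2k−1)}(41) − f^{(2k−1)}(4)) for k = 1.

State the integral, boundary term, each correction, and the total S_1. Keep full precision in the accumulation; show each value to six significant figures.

S_1 ≈ 0.0397488

∫_4^41 1/x^3 dx evaluates to 0.0309526.
Endpoint term: (f(4) + f(41))/2 = (0.0156250 + 1.45094e-05)/2 = 0.00781975.
Running total after boundary: 0.0387723.
k=1: B_{2}/(2)! × [f^{(1)}(41) − f^{(1)}(4)] = 1/12 × (-1.06166e-06 − (-0.0117188)) = 0.000976474.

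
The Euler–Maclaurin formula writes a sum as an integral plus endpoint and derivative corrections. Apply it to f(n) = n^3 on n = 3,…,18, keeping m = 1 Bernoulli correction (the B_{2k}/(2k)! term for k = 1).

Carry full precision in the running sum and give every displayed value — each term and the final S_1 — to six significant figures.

Integral: ∫_3^18 x^3 dx = 26223.8.
Endpoint term: (f(3) + f(18))/2 = (27.0000 + 5832.00)/2 = 2929.50.
So far: 29153.2.
Order-1 term: 1/12 · (972.000 − 27.0000) = 78.7500.

S_1 ≈ 29232.0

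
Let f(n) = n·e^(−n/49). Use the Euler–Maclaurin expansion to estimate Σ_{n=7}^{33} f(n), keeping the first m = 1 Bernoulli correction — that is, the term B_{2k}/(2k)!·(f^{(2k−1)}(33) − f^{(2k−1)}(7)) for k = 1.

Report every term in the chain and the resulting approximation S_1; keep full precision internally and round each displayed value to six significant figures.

S_1 ≈ 341.189

∫_7^33 x·e^(−x/49) dx evaluates to 329.789.
Boundary: ½(f(7) + f(33)) = ½(6.06815 + 16.8279) = 11.4480.
Running total after boundary: 341.237.
Order-1 term: 1/12 · (0.166510 − 0.743038) = -0.0480440.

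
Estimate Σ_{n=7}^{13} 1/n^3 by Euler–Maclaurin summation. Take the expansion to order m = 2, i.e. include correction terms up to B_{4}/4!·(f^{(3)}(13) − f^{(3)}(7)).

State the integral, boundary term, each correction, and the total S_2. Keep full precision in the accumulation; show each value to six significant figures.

Integral: ∫_7^13 1/x^3 dx = 0.00724550.
Boundary: ½(f(7) + f(13)) = ½(0.00291545 + 0.000455166) = 0.00168531.
So far: 0.00893081.
Correction k=1: B_{2}/2! · (f^{(1)}(13) − f^{(1)}(7)) = 1/12 · (-0.000105038 − (-0.00124948)) = 9.53701e-05.
After k=1: 0.00902618.
Correction k=2: B_{4}/4! · (f^{(3)}(13) − f^{(3)}(7)) = −1/720 · (-1.24306e-05 − (-0.000509992)) = -6.91057e-07.

S_2 ≈ 0.00902549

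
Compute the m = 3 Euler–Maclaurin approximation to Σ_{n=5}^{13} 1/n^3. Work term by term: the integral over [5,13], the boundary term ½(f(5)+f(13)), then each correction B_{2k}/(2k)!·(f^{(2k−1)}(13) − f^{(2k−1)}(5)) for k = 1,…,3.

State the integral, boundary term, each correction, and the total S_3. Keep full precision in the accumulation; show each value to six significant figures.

Integral: ∫_5^13 1/x^3 dx = 0.0170414.
Boundary: ½(f(5) + f(13)) = ½(0.00800000 + 0.000455166) = 0.00422758.
Integral + boundary = 0.0212690.
Order-1 term: 1/12 · (-0.000105038 − (-0.00480000)) = 0.000391247.
After k=1: 0.0216602.
Order-2 term: −1/720 · (-1.24306e-05 − (-0.00384000)) = -5.31607e-06.
After k=2: 0.0216549.
Order-3 term: 1/30240 · (-3.08925e-06 − (-0.00645120)) = 2.13231e-07.

S_3 ≈ 0.0216551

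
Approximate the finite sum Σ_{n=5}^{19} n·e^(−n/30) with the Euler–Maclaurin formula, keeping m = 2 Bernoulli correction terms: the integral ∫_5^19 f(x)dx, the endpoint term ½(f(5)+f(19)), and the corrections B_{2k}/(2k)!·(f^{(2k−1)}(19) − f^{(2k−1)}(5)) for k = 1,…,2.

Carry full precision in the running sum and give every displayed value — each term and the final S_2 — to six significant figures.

The integral term ∫_5^19 x·e^(−x/30) dx = 108.501.
Boundary: ½(f(5) + f(19)) = ½(4.23241 + 10.0856) = 7.15899.
Running total after boundary: 115.660.
k=1: B_{2}/(2)! × [f^{(1)}(19) − f^{(1)}(5)] = 1/12 × (0.194634 − 0.705401) = -0.0425640.
Running total after k=1: 115.618.
k=2: B_{4}/(4)! × [f^{(3)}(19) − f^{(3)}(5)] = −1/720 × (0.00139586 − 0.00266485) = 1.76249e-06.

S_2 ≈ 115.618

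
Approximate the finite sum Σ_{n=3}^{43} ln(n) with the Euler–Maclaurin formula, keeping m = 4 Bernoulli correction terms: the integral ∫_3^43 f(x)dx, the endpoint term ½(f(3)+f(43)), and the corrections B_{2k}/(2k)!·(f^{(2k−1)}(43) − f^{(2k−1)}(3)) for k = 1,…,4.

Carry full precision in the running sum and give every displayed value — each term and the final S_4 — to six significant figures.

S_4 ≈ 120.840

The integral term ∫_3^43 ln(x) dx = 118.436.
Boundary: ½(f(3) + f(43)) = ½(1.09861 + 3.76120) = 2.42991.
So far: 120.866.
k=1: B_{2}/(2)! × [f^{(1)}(43) − f^{(1)}(3)] = 1/12 × (0.0232558 − 0.333333) = -0.0258398.
Partial sum through k=1: 120.840.
k=2: B_{4}/(4)! × [f^{(3)}(43) − f^{(3)}(3)] = −1/720 × (2.51550e-05 − 0.0740741) = 0.000102846.
Partial sum through k=2: 120.840.
k=3: B_{6}/(6)! × [f^{(5)}(43) − f^{(5)}(3)] = 1/30240 × (1.63256e-07 − 0.0987654) = -3.26605e-06.
Partial sum through k=3: 120.840.
k=4: B_{8}/(8)! × [f^{(7)}(43) − f^{(7)}(3)] = −1/1209600 × (2.64883e-09 − 0.329218) = 2.72171e-07.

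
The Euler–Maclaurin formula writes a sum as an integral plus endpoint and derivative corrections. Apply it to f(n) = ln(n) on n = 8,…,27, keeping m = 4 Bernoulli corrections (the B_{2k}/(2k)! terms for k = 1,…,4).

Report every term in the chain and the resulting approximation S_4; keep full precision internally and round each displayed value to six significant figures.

S_4 ≈ 56.0324

∫_8^27 ln(x) dx evaluates to 53.3521.
Boundary: ½(f(8) + f(27)) = ½(2.07944 + 3.29584) = 2.68764.
So far: 56.0397.
Order-1 term: 1/12 · (0.0370370 − 0.125000) = -0.00733025.
After k=1: 56.0324.
Order-2 term: −1/720 · (0.000101611 − 0.00390625) = 5.28422e-06.
After k=2: 56.0324.
Order-3 term: 1/30240 · (1.67260e-06 − 0.000732422) = -2.41650e-08.
After k=3: 56.0324.
Order-4 term: −1/1209600 · (6.88313e-08 − 0.000343323) = 2.83775e-10.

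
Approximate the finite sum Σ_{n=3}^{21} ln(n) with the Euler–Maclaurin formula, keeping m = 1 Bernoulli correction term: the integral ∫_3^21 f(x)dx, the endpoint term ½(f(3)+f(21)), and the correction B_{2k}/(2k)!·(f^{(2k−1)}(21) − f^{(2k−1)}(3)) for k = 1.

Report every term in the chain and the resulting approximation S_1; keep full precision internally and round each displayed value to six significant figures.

∫_3^21 ln(x) dx evaluates to 42.6391.
Endpoint term: (f(3) + f(21))/2 = (1.09861 + 3.04452)/2 = 2.07157.
Running total after boundary: 44.7107.
Correction k=1: B_{2}/2! · (f^{(1)}(21) − f^{(1)}(3)) = 1/12 · (0.0476190 − 0.333333) = -0.0238095.

S_1 ≈ 44.6869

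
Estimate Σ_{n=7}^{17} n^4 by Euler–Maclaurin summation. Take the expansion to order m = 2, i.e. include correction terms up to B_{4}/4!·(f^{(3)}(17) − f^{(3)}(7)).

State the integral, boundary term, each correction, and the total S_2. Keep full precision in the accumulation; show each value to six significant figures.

The integral term ∫_7^17 x^4 dx = 280610.
Endpoint term: (f(7) + f(17))/2 = (2401.00 + 83521.0)/2 = 42961.0.
Integral + boundary = 323571.
Correction k=1: B_{2}/2! · (f^{(1)}(17) − f^{(1)}(7)) = 1/12 · (19652.0 − 1372.00) = 1523.33.
After k=1: 325094.
Correction k=2: B_{4}/4! · (f^{(3)}(17) − f^{(3)}(7)) = −1/720 · (408.000 − 168.000) = -0.333333.

S_2 ≈ 325094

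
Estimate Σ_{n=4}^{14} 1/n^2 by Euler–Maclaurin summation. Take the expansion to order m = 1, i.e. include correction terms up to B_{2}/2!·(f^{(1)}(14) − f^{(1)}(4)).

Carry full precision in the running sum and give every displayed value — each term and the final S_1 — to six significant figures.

∫_4^14 1/x^2 dx evaluates to 0.178571.
½[f(4) + f(14)] = ½[0.0625000 + 0.00510204] = 0.0338010.
Running total after boundary: 0.212372.
Correction k=1: B_{2}/2! · (f^{(1)}(14) − f^{(1)}(4)) = 1/12 · (-0.000728863 − (-0.0312500)) = 0.00254343.

S_1 ≈ 0.214916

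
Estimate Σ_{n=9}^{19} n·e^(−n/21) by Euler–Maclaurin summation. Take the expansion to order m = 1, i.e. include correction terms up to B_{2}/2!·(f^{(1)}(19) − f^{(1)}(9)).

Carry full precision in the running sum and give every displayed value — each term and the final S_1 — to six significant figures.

S_1 ≈ 77.2582

Integral: ∫_9^19 x·e^(−x/21) dx = 70.5105.
½[f(9) + f(19)] = ½[5.86295 + 7.68813] = 6.77554.
Integral + boundary = 77.2860.
Correction k=1: B_{2}/2! · (f^{(1)}(19) − f^{(1)}(9)) = 1/12 · (0.0385370 − 0.372251) = -0.0278095.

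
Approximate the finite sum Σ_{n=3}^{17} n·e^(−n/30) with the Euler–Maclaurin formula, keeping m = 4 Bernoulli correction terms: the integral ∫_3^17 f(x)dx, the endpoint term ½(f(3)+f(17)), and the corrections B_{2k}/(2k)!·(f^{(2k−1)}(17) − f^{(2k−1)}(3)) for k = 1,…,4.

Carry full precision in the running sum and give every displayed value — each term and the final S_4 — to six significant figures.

∫_3^17 x·e^(−x/30) dx evaluates to 95.7358.
Boundary: ½(f(3) + f(17)) = ½(2.71451 + 9.64603) = 6.18027.
Integral + boundary = 101.916.
Order-1 term: 1/12 · (0.245879 − 0.814354) = -0.0473729.
Running total after k=1: 101.869.
Order-2 term: −1/720 · (0.00153412 − 0.00291559) = 1.91871e-06.
Running total after k=2: 101.869.
Order-3 term: 1/30240 · (3.10560e-06 − 5.47371e-06) = -7.83105e-11.
Running total after k=3: 101.869.
Order-4 term: −1/1209600 · (5.00735e-09 − 8.56430e-09) = 2.94060e-15.

S_4 ≈ 101.869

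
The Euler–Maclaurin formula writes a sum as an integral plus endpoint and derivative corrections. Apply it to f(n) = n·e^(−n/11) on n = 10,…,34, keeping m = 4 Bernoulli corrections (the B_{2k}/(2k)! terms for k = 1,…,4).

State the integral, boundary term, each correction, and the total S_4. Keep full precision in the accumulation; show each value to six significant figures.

S_4 ≈ 73.3410

The integral term ∫_10^34 x·e^(−x/11) dx = 70.5647.
½[f(10) + f(34)] = ½[4.02890 + 1.54566] = 2.78728.
Running total after boundary: 73.3519.
k=1: B_{2}/(2)! × [f^{(1)}(34) − f^{(1)}(10)] = 1/12 × (-0.0950540 − 0.0366264) = -0.0109734.
After k=1: 73.3410.
k=2: B_{4}/(4)! × [f^{(3)}(34) − f^{(3)}(10)] = −1/720 × (-3.41552e-05 − 0.00696204) = 9.71694e-06.
After k=2: 73.3410.
k=3: B_{6}/(6)! × [f^{(5)}(34) − f^{(5)}(10)] = 1/30240 × (5.92777e-06 − 0.000112573) = -3.52664e-09.
After k=3: 73.3410.
k=4: B_{8}/(8)! × [f^{(7)}(34) − f^{(7)}(10)] = −1/1209600 × (1.00312e-07 − 1.38520e-06) = 1.06224e-12.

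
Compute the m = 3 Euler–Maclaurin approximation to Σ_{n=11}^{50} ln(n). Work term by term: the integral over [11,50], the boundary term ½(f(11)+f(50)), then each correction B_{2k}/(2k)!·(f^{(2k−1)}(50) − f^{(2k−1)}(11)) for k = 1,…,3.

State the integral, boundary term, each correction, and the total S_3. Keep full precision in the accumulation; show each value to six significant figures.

S_3 ≈ 133.373

Integral: ∫_11^50 ln(x) dx = 130.224.
½[f(11) + f(50)] = ½[2.39790 + 3.91202] = 3.15496.
So far: 133.379.
k=1: B_{2}/(2)! × [f^{(1)}(50) − f^{(1)}(11)] = 1/12 × (0.0200000 − 0.0909091) = -0.00590909.
After k=1: 133.373.
k=2: B_{4}/(4)! × [f^{(3)}(50) − f^{(3)}(11)] = −1/720 × (1.60000e-05 − 0.00150263) = 2.06476e-06.
After k=2: 133.373.
k=3: B_{6}/(6)! × [f^{(5)}(50) − f^{(5)}(11)] = 1/30240 × (7.68000e-08 − 0.000149021) = -4.92541e-09.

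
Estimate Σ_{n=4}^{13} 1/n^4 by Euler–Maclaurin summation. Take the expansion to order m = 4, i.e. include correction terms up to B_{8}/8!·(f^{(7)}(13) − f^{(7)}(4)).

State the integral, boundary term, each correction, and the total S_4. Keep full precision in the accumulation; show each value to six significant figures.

S_4 ≈ 0.00734242

∫_4^13 1/x^4 dx evaluates to 0.00505661.
Endpoint term: (f(4) + f(13))/2 = (0.00390625 + 3.50128e-05)/2 = 0.00197063.
Running total after boundary: 0.00702724.
k=1: B_{2}/(2)! × [f^{(1)}(13) − f^{(1)}(4)] = 1/12 × (-1.07732e-05 − (-0.00390625)) = 0.000324623.
After k=1: 0.00735187.
k=2: B_{4}/(4)! × [f^{(3)}(13) − f^{(3)}(4)] = −1/720 × (-1.91240e-06 − (-0.00732422)) = -1.01699e-05.
After k=2: 0.00734170.
k=3: B_{6}/(6)! × [f^{(5)}(13) − f^{(5)}(4)] = 1/30240 × (-6.33693e-07 − (-0.0256348)) = 8.47690e-07.
After k=3: 0.00734254.
k=4: B_{8}/(8)! × [f^{(7)}(13) − f^{(7)}(4)] = −1/1209600 × (-3.37470e-07 − (-0.144196)) = -1.19209e-07.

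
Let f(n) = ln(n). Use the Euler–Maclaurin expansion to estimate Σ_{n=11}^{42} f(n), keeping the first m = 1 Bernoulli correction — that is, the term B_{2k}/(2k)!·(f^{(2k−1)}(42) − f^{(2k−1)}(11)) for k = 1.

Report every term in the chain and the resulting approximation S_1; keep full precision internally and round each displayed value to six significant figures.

The integral term ∫_11^42 ln(x) dx = 99.6053.
Endpoint term: (f(11) + f(42))/2 = (2.39790 + 3.73767)/2 = 3.06778.
So far: 102.673.
Order-1 term: 1/12 · (0.0238095 − 0.0909091) = -0.00559163.

S_1 ≈ 102.667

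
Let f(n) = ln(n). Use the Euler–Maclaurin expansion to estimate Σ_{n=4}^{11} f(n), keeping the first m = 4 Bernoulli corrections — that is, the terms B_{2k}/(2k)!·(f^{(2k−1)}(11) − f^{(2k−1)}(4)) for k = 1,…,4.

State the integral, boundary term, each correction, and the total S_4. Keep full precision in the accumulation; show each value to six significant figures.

∫_4^11 ln(x) dx evaluates to 13.8317.
Endpoint term: (f(4) + f(11))/2 = (1.38629 + 2.39790)/2 = 1.89209.
Integral + boundary = 15.7238.
k=1: B_{2}/(2)! × [f^{(1)}(11) − f^{(1)}(4)] = 1/12 × (0.0909091 − 0.250000) = -0.0132576.
After k=1: 15.7105.
k=2: B_{4}/(4)! × [f^{(3)}(11) − f^{(3)}(4)] = −1/720 × (0.00150263 − 0.0312500) = 4.13158e-05.
After k=2: 15.7105.
k=3: B_{6}/(6)! × [f^{(5)}(11) − f^{(5)}(4)] = 1/30240 × (0.000149021 − 0.0234375) = -7.70122e-07.
After k=3: 15.7105.
k=4: B_{8}/(8)! × [f^{(7)}(11) − f^{(7)}(4)] = −1/1209600 × (3.69474e-05 − 0.0439453) = 3.62999e-08.

S_4 ≈ 15.7105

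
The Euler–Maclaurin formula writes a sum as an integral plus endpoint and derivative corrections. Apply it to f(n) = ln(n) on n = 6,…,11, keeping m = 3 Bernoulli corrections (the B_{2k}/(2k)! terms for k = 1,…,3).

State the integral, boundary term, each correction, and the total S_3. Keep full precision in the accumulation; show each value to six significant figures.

Integral: ∫_6^11 ln(x) dx = 10.6263.
Endpoint term: (f(6) + f(11))/2 = (1.79176 + 2.39790)/2 = 2.09483.
So far: 12.7211.
k=1: B_{2}/(2)! × [f^{(1)}(11) − f^{(1)}(6)] = 1/12 × (0.0909091 − 0.166667) = -0.00631313.
After k=1: 12.7148.
k=2: B_{4}/(4)! × [f^{(3)}(11) − f^{(3)}(6)] = −1/720 × (0.00150263 − 0.00925926) = 1.07731e-05.
After k=2: 12.7148.
k=3: B_{6}/(6)! × [f^{(5)}(11) − f^{(5)}(6)] = 1/30240 × (0.000149021 − 0.00308642) = -9.71362e-08.

S_3 ≈ 12.7148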